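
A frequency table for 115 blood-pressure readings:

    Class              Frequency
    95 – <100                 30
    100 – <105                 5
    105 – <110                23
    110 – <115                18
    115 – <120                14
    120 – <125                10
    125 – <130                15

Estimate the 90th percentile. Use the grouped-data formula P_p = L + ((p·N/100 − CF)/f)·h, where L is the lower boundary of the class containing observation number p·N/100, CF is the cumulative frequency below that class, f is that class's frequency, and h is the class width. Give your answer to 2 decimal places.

N = 115; target position k = 90/100 · 115 = 103.5.
Cumulative frequencies: 30, 35, 58, 76, 90, 100, 115.
Observation 103.5 falls in the class 125 – <130.
L = 125, CF = 100, f = 15, h = 5.
P90 = 125 + ((103.5 − 100)/15)·5 = 125 + 1.16667 = 126.167.

126.17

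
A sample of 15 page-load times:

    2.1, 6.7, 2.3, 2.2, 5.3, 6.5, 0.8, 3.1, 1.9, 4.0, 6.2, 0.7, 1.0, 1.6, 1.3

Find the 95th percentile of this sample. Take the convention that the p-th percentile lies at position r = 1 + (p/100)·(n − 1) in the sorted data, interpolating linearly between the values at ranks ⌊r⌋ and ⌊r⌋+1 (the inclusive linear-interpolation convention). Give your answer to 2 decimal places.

6.56

Sorted: 0.7, 0.8, 1.0, 1.3, 1.6, 1.9, 2.1, 2.2, 2.3, 3.1, 4.0, 5.3, 6.2, 6.5, 6.7.
n = 15.
r = 1 + (95/100)·(15 − 1) = 1 + 13.3 = 14.3.
Rank 14 is 6.5 and rank 15 is 6.7.
Interpolate: 6.5 + 0.3·(6.7 − 6.5) = 6.5 + 0.3·0.2 = 6.56.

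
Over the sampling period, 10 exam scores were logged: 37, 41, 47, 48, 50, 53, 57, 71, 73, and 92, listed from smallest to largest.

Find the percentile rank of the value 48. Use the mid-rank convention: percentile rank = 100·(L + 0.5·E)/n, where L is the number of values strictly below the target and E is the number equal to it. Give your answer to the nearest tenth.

35.0

Count below 48: L = 3; count equal: E = 1; n = 10.
Percentile rank = 100·(3 + 0.5·1)/10 = 100·3.5/10 = 35.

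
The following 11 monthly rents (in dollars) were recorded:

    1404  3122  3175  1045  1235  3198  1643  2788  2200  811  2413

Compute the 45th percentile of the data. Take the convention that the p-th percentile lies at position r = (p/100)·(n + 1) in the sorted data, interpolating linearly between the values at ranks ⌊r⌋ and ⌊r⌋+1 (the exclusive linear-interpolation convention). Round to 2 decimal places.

Sorted: 811, 1045, 1235, 1404, 1643, 2200, 2413, 2788, 3122, 3175, 3198.
n = 11.
r = (45/100)·(11 + 1) = 5.4.
Rank 5 is 1643 and rank 6 is 2200.
Interpolate: 1643 + 0.4·(2200 − 1643) = 1643 + 0.4·557 = 1865.8.

1865.80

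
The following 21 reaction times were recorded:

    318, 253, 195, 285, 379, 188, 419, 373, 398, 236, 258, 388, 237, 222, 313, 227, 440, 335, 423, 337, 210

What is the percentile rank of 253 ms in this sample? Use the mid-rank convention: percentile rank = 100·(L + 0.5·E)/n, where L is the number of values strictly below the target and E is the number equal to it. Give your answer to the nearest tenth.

35.7

Sorted: 188, 195, 210, 222, 227, 236, 237, 253, 258, 285, 313, 318, 335, 337, 373, 379, 388, 398, 419, 423, 440.
Count below 253: L = 7; count equal: E = 1; n = 21.
Percentile rank = 100·(7 + 0.5·1)/21 = 100·7.5/21 = 35.71.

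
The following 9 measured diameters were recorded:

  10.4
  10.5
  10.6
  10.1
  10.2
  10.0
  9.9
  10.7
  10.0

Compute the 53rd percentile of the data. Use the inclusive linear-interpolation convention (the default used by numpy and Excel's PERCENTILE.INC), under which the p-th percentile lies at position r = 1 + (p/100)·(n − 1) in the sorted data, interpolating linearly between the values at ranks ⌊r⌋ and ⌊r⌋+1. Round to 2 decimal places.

Sorted: 9.9, 10.0, 10.0, 10.1, 10.2, 10.4, 10.5, 10.6, 10.7.
n = 9.
r = 1 + (53/100)·(9 − 1) = 1 + 4.24 = 5.24.
Rank 5 is 10.2 and rank 6 is 10.4.
Interpolate: 10.2 + 0.24·(10.4 − 10.2) = 10.2 + 0.24·0.2 = 10.248.

10.25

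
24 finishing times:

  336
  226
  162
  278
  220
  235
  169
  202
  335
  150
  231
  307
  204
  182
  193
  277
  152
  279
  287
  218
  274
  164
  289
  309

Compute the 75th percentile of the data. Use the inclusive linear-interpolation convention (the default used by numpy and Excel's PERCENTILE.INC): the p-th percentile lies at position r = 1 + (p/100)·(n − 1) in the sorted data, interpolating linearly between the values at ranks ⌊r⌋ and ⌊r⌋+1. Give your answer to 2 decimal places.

Sorted: 150, 152, 162, 164, 169, 182, 193, 202, 204, 218, 220, 226, 231, 235, 274, 277, 278, 279, 287, 289, 307, 309, 335, 336.
n = 24.
r = 1 + (75/100)·(24 − 1) = 1 + 17.25 = 18.25.
Rank 18 is 279 and rank 19 is 287.
Interpolate: 279 + 0.25·(287 − 279) = 279 + 0.25·8 = 281.

281.00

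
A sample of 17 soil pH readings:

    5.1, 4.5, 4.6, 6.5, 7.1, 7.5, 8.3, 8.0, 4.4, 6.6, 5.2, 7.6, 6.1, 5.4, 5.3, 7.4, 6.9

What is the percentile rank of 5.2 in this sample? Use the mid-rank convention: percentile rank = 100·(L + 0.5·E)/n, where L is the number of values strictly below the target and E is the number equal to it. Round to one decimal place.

Sorted: 4.4, 4.5, 4.6, 5.1, 5.2, 5.3, 5.4, 6.1, 6.5, 6.6, 6.9, 7.1, 7.4, 7.5, 7.6, 8.0, 8.3.
Count below 5.2: L = 4; count equal: E = 1; n = 17.
Percentile rank = 100·(4 + 0.5·1)/17 = 100·4.5/17 = 26.47.

26.5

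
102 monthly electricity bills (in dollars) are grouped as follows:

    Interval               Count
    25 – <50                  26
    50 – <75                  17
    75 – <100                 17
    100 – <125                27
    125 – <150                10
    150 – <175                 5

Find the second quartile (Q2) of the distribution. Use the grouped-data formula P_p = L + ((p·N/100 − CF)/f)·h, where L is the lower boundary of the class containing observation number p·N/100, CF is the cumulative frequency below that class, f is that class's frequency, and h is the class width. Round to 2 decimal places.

N = 102; target position k = 50/100 · 102 = 51.
Cumulative frequencies: 26, 43, 60, 87, 97, 102.
Observation 51 falls in the class 75 – <100.
L = 75, CF = 43, f = 17, h = 25.
P50 = 75 + ((51 − 43)/17)·25 = 75 + 11.7647 = 86.7647.

86.76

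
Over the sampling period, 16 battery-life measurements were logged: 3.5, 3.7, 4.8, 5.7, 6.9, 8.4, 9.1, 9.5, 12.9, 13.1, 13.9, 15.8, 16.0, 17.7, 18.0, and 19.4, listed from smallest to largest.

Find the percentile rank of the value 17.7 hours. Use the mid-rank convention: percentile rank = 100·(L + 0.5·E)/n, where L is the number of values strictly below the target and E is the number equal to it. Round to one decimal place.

Count below 17.7: L = 13; count equal: E = 1; n = 16.
Percentile rank = 100·(13 + 0.5·1)/16 = 100·13.5/16 = 84.38.

84.4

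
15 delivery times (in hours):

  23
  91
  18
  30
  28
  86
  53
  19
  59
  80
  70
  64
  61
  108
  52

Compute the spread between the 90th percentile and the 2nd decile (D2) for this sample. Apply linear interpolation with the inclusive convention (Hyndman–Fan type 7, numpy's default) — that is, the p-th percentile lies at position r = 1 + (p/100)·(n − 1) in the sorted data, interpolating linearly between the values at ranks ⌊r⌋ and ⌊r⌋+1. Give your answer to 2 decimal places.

Sorted: 18, 19, 23, 28, 30, 52, 53, 59, 61, 64, 70, 80, 86, 91, 108.
n = 15.
P20: r = 3.8; ranks 3–4 are 23, 28; interpolating gives 27.
P90: r = 13.6; ranks 13–14 are 86, 91; interpolating gives 89.
Difference: 89 − 27 = 62.

62.00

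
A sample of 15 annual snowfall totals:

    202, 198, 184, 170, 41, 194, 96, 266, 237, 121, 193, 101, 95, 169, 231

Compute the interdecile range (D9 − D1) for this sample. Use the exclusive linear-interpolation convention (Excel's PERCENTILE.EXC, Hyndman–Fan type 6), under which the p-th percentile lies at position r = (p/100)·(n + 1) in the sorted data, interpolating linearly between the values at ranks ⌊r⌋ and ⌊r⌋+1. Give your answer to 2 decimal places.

Sorted: 41, 95, 96, 101, 121, 169, 170, 184, 193, 194, 198, 202, 231, 237, 266.
n = 15.
P10: r = 1.6; ranks 1–2 are 41, 95; interpolating gives 73.4.
P90: r = 14.4; ranks 14–15 are 237, 266; interpolating gives 248.6.
Difference: 248.6 − 73.4 = 175.2.

175.20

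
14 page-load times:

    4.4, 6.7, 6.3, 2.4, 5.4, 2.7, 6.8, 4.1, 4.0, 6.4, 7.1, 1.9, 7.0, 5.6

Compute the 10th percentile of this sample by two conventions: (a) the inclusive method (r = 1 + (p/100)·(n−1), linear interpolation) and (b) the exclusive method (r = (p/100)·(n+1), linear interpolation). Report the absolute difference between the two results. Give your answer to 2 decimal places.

0.34

Sorted: 1.9, 2.4, 2.7, 4.0, 4.1, 4.4, 5.4, 5.6, 6.3, 6.4, 6.7, 6.8, 7.0, 7.1.
n = 14.
(a) r = 2.3; between ranks 2 (2.4) and 3 (2.7): 2.49.
(b) r = 1.5; between ranks 1 (1.9) and 2 (2.4): 2.15.
|2.49 − 2.15| = 0.34.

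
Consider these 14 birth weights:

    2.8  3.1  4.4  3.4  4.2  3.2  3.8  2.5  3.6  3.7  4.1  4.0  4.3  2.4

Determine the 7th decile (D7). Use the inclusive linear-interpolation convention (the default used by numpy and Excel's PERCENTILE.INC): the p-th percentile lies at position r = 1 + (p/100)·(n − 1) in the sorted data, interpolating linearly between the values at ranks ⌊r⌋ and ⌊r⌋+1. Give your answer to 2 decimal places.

Sorted: 2.4, 2.5, 2.8, 3.1, 3.2, 3.4, 3.6, 3.7, 3.8, 4.0, 4.1, 4.2, 4.3, 4.4.
n = 14.
r = 1 + (70/100)·(14 − 1) = 1 + 9.1 = 10.1.
Rank 10 is 4.0 and rank 11 is 4.1.
Interpolate: 4.0 + 0.1·(4.1 − 4.0) = 4.0 + 0.1·0.1 = 4.01.

4.01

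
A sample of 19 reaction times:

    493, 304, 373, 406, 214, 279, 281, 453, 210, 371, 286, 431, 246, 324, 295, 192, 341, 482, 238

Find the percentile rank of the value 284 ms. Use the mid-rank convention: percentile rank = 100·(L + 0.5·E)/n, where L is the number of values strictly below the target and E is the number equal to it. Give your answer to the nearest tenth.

Sorted: 192, 210, 214, 238, 246, 279, 281, 286, 295, 304, 324, 341, 371, 373, 406, 431, 453, 482, 493.
Count below 284: L = 7; count equal: E = 0; n = 19.
Percentile rank = 100·(7 + 0.5·0)/19 = 100·7/19 = 36.84.

36.8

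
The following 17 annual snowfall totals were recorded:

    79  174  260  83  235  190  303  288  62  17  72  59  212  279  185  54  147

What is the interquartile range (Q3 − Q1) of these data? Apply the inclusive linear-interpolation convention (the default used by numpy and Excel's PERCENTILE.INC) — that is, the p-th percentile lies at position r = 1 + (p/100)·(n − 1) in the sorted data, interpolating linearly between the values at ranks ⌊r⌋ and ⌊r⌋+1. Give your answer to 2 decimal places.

163.00

Sorted: 17, 54, 59, 62, 72, 79, 83, 147, 174, 185, 190, 212, 235, 260, 279, 288, 303.
n = 17.
P25: r = 5 (integer) → 72.
P75: r = 13 (integer) → 235.
Difference: 235 − 72 = 163.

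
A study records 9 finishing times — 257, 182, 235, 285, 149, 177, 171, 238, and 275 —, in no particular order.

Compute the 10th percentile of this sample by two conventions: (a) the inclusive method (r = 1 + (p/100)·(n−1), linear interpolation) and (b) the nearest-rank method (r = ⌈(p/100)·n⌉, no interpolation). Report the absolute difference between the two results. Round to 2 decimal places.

Sorted: 149, 171, 177, 182, 235, 238, 257, 275, 285.
n = 9.
(a) r = 1.8; between ranks 1 (149) and 2 (171): 166.6.
(b) the nearest-rank method: rank 1 → 149.
|166.6 − 149| = 17.6.

17.60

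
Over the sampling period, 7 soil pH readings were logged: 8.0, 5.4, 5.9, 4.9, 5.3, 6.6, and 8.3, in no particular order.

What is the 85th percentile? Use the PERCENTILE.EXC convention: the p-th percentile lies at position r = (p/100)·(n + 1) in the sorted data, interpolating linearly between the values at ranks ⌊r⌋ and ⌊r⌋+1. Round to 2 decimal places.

8.24

Sorted: 4.9, 5.3, 5.4, 5.9, 6.6, 8.0, 8.3.
n = 7.
r = (85/100)·(7 + 1) = 6.8.
Rank 6 is 8.0 and rank 7 is 8.3.
Interpolate: 8.0 + 0.8·(8.3 − 8.0) = 8.0 + 0.8·0.3 = 8.24.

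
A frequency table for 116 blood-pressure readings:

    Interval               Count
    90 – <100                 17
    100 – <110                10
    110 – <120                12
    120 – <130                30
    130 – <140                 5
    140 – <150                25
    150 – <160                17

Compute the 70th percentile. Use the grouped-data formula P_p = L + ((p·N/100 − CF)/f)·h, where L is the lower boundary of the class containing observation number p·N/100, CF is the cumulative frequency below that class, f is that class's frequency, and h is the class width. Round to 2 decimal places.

N = 116; target position k = 70/100 · 116 = 81.2.
Cumulative frequencies: 17, 27, 39, 69, 74, 99, 116.
Observation 81.2 falls in the class 140 – <150.
L = 140, CF = 74, f = 25, h = 10.
P70 = 140 + ((81.2 − 74)/25)·10 = 140 + 2.88 = 142.88.

142.88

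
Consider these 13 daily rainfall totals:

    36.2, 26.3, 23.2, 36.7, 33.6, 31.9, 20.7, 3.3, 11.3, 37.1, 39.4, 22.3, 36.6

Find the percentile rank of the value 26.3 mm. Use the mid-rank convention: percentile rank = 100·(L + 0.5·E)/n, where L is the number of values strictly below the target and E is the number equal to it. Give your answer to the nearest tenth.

42.3

Sorted: 3.3, 11.3, 20.7, 22.3, 23.2, 26.3, 31.9, 33.6, 36.2, 36.6, 36.7, 37.1, 39.4.
Count below 26.3: L = 5; count equal: E = 1; n = 13.
Percentile rank = 100·(5 + 0.5·1)/13 = 100·5.5/13 = 42.31.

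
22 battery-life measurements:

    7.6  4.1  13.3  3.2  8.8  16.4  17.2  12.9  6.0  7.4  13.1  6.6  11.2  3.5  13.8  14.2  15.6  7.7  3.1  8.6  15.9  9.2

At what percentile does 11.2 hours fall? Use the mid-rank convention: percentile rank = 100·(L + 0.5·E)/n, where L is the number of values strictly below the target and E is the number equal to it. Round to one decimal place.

56.8

Sorted: 3.1, 3.2, 3.5, 4.1, 6.0, 6.6, 7.4, 7.6, 7.7, 8.6, 8.8, 9.2, 11.2, 12.9, 13.1, 13.3, 13.8, 14.2, 15.6, 15.9, 16.4, 17.2.
Count below 11.2: L = 12; count equal: E = 1; n = 22.
Percentile rank = 100·(12 + 0.5·1)/22 = 100·12.5/22 = 56.82.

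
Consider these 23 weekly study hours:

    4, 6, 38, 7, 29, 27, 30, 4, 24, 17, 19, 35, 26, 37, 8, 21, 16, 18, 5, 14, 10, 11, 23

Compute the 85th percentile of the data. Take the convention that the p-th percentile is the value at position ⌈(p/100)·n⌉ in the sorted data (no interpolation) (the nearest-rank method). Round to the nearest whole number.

30

Sorted: 4, 4, 5, 6, 7, 8, 10, 11, 14, 16, 17, 18, 19, 21, 23, 24, 26, 27, 29, 30, 35, 37, 38.
n = 23.
Position = ⌈85/100 · 23⌉ = ⌈19.55⌉ = 20.
The value at rank 20 is 30.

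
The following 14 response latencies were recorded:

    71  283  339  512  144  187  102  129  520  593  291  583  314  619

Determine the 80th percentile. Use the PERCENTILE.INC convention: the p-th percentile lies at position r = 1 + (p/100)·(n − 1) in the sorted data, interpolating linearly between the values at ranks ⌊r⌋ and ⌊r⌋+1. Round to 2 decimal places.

Sorted: 71, 102, 129, 144, 187, 283, 291, 314, 339, 512, 520, 583, 593, 619.
n = 14.
r = 1 + (80/100)·(14 − 1) = 1 + 10.4 = 11.4.
Rank 11 is 520 and rank 12 is 583.
Interpolate: 520 + 0.4·(583 − 520) = 520 + 0.4·63 = 545.2.

545.20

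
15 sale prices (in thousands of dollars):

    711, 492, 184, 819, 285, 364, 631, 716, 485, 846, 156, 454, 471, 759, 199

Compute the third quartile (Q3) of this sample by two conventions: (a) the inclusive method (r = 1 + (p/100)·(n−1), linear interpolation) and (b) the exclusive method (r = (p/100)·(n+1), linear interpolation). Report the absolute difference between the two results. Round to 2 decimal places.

Sorted: 156, 184, 199, 285, 364, 454, 471, 485, 492, 631, 711, 716, 759, 819, 846.
n = 15.
(a) r = 11.5; between ranks 11 (711) and 12 (716): 713.5.
(b) r = 12 → value at rank 12 = 716.
|713.5 − 716| = 2.5.

2.50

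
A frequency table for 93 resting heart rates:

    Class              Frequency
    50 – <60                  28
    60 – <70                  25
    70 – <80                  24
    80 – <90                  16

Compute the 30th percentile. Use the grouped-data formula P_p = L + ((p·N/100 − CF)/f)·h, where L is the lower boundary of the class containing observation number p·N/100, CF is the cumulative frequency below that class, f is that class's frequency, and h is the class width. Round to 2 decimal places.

N = 93; target position k = 30/100 · 93 = 27.9.
Cumulative frequencies: 28, 53, 77, 93.
Observation 27.9 falls in the class 50 – <60.
L = 50, CF = 0, f = 28, h = 10.
P30 = 50 + ((27.9 − 0)/28)·10 = 50 + 9.96429 = 59.9643.

59.96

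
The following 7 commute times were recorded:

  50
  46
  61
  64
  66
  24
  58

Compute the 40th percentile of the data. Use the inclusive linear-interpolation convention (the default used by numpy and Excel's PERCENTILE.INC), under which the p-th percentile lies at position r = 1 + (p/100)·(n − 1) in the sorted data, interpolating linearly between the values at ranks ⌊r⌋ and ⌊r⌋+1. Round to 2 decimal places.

Sorted: 24, 46, 50, 58, 61, 64, 66.
n = 7.
r = 1 + (40/100)·(7 − 1) = 1 + 2.4 = 3.4.
Rank 3 is 50 and rank 4 is 58.
Interpolate: 50 + 0.4·(58 − 50) = 50 + 0.4·8 = 53.2.

53.20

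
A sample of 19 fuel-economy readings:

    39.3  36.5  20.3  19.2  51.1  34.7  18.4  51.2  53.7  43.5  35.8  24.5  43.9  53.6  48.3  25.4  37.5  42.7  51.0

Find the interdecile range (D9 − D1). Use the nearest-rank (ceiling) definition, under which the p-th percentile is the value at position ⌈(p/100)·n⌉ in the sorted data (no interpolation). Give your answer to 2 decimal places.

34.40

Sorted: 18.4, 19.2, 20.3, 24.5, 25.4, 34.7, 35.8, 36.5, 37.5, 39.3, 42.7, 43.5, 43.9, 48.3, 51.0, 51.1, 51.2, 53.6, 53.7.
n = 19.
P10: rank ⌈10/100·19⌉ = 2 → 19.2.
P90: rank ⌈90/100·19⌉ = 18 → 53.6.
Difference: 53.6 − 19.2 = 34.4.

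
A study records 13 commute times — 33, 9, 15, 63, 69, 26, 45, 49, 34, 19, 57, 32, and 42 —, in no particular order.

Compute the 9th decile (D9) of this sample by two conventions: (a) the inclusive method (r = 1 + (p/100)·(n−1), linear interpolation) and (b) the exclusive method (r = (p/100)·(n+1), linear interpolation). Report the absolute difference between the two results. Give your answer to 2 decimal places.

Sorted: 9, 15, 19, 26, 32, 33, 34, 42, 45, 49, 57, 63, 69.
n = 13.
(a) r = 11.8; between ranks 11 (57) and 12 (63): 61.8.
(b) r = 12.6; between ranks 12 (63) and 13 (69): 66.6.
|61.8 − 66.6| = 4.8.

4.80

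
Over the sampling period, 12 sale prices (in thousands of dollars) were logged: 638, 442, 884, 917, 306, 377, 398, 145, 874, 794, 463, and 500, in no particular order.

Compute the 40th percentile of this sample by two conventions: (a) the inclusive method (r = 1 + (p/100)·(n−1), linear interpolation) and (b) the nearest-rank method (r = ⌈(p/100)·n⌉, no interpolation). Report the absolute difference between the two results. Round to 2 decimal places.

Sorted: 145, 306, 377, 398, 442, 463, 500, 638, 794, 874, 884, 917.
n = 12.
(a) r = 5.4; between ranks 5 (442) and 6 (463): 450.4.
(b) the nearest-rank method: rank 5 → 442.
|450.4 − 442| = 8.4.

8.40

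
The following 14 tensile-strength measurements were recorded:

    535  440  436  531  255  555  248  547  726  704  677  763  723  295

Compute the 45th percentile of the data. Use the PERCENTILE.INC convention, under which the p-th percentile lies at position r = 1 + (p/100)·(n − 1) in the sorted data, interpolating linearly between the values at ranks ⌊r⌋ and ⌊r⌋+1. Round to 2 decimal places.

Sorted: 248, 255, 295, 436, 440, 531, 535, 547, 555, 677, 704, 723, 726, 763.
n = 14.
r = 1 + (45/100)·(14 − 1) = 1 + 5.85 = 6.85.
Rank 6 is 531 and rank 7 is 535.
Interpolate: 531 + 0.85·(535 − 531) = 531 + 0.85·4 = 534.4.

534.40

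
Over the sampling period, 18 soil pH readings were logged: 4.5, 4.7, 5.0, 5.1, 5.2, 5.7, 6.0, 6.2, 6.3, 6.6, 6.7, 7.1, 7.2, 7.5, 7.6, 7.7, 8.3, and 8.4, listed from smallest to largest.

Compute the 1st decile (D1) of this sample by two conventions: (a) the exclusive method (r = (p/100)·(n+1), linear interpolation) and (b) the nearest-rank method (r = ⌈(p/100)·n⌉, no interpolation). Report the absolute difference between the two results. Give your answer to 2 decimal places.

0.02

n = 18.
(a) r = 1.9; between ranks 1 (4.5) and 2 (4.7): 4.68.
(b) the nearest-rank method: rank 2 → 4.7.
|4.68 − 4.7| = 0.02.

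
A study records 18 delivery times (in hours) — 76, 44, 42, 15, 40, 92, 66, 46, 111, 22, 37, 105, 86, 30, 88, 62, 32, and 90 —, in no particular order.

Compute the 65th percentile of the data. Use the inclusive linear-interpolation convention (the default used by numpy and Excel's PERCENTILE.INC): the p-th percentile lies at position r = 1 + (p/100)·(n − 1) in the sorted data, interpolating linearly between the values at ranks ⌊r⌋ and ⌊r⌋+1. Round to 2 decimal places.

Sorted: 15, 22, 30, 32, 37, 40, 42, 44, 46, 62, 66, 76, 86, 88, 90, 92, 105, 111.
n = 18.
r = 1 + (65/100)·(18 − 1) = 1 + 11.05 = 12.05.
Rank 12 is 76 and rank 13 is 86.
Interpolate: 76 + 0.05·(86 − 76) = 76 + 0.05·10 = 76.5.

76.50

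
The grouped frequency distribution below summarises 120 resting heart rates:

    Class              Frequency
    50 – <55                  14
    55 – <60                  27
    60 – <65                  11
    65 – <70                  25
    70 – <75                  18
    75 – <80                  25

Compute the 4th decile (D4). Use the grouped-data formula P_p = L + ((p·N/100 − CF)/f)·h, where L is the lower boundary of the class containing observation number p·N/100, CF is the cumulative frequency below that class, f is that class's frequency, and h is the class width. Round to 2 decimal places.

N = 120; target position k = 40/100 · 120 = 48.
Cumulative frequencies: 14, 41, 52, 77, 95, 120.
Observation 48 falls in the class 60 – <65.
L = 60, CF = 41, f = 11, h = 5.
P40 = 60 + ((48 − 41)/11)·5 = 60 + 3.18182 = 63.1818.

63.18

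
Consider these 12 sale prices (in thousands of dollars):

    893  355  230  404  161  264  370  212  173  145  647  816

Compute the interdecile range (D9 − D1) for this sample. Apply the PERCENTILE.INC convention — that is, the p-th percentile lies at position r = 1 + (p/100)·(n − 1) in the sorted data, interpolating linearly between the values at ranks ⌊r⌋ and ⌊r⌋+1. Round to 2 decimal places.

Sorted: 145, 161, 173, 212, 230, 264, 355, 370, 404, 647, 816, 893.
n = 12.
P10: r = 2.1; ranks 2–3 are 161, 173; interpolating gives 162.2.
P90: r = 10.9; ranks 10–11 are 647, 816; interpolating gives 799.1.
Difference: 799.1 − 162.2 = 636.9.

636.90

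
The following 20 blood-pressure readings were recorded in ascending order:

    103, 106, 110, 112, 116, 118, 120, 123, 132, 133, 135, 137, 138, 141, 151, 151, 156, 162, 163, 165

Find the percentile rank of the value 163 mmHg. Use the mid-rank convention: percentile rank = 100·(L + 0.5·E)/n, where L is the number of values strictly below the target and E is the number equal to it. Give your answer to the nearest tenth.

Count below 163: L = 18; count equal: E = 1; n = 20.
Percentile rank = 100·(18 + 0.5·1)/20 = 100·18.5/20 = 92.5.

92.5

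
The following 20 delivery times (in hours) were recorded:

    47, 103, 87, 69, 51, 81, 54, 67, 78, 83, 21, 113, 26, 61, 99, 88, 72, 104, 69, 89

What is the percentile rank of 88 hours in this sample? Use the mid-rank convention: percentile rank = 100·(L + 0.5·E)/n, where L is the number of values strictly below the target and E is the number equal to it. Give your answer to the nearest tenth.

Sorted: 21, 26, 47, 51, 54, 61, 67, 69, 69, 72, 78, 81, 83, 87, 88, 89, 99, 103, 104, 113.
Count below 88: L = 14; count equal: E = 1; n = 20.
Percentile rank = 100·(14 + 0.5·1)/20 = 100·14.5/20 = 72.5.

72.5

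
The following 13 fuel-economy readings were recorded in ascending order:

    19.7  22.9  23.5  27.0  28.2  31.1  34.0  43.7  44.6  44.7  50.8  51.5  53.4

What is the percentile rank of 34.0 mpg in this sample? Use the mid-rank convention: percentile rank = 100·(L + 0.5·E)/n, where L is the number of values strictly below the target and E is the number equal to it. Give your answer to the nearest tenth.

50.0

Count below 34.0: L = 6; count equal: E = 1; n = 13.
Percentile rank = 100·(6 + 0.5·1)/13 = 100·6.5/13 = 50.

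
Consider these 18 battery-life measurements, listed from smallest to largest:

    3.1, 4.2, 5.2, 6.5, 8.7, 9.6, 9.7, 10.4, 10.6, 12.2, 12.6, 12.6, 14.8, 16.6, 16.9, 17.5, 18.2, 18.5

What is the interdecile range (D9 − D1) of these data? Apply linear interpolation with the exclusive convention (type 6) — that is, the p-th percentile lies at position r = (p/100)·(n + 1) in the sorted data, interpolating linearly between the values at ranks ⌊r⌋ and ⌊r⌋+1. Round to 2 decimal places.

14.14

n = 18.
P10: r = 1.9; ranks 1–2 are 3.1, 4.2; interpolating gives 4.09.
P90: r = 17.1; ranks 17–18 are 18.2, 18.5; interpolating gives 18.23.
Difference: 18.23 − 4.09 = 14.14.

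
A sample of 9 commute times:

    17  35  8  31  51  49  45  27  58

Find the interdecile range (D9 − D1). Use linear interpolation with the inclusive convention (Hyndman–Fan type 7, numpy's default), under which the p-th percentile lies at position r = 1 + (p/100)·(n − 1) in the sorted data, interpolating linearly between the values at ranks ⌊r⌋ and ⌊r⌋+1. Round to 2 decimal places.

Sorted: 8, 17, 27, 31, 35, 45, 49, 51, 58.
n = 9.
P10: r = 1.8; ranks 1–2 are 8, 17; interpolating gives 15.2.
P90: r = 8.2; ranks 8–9 are 51, 58; interpolating gives 52.4.
Difference: 52.4 − 15.2 = 37.2.

37.20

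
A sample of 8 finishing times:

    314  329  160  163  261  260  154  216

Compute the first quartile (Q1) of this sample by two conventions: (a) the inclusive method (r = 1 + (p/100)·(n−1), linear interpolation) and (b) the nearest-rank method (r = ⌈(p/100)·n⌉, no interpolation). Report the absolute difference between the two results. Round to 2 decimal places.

2.25

Sorted: 154, 160, 163, 216, 260, 261, 314, 329.
n = 8.
(a) r = 2.75; between ranks 2 (160) and 3 (163): 162.25.
(b) the nearest-rank method: rank 2 → 160.
|162.25 − 160| = 2.25.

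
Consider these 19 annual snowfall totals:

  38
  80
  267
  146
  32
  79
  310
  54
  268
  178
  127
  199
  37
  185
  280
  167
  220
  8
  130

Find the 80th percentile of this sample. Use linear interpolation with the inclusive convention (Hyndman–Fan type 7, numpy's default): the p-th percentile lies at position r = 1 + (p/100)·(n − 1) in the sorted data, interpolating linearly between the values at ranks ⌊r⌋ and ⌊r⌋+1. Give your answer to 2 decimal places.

238.80

Sorted: 8, 32, 37, 38, 54, 79, 80, 127, 130, 146, 167, 178, 185, 199, 220, 267, 268, 280, 310.
n = 19.
r = 1 + (80/100)·(19 − 1) = 1 + 14.4 = 15.4.
Rank 15 is 220 and rank 16 is 267.
Interpolate: 220 + 0.4·(267 − 220) = 220 + 0.4·47 = 238.8.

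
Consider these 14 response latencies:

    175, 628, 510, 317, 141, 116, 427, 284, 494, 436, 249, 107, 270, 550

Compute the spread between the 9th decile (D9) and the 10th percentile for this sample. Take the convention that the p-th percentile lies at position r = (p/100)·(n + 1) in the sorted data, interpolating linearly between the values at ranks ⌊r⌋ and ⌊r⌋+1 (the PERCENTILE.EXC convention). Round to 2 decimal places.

477.50

Sorted: 107, 116, 141, 175, 249, 270, 284, 317, 427, 436, 494, 510, 550, 628.
n = 14.
P10: r = 1.5; ranks 1–2 are 107, 116; interpolating gives 111.5.
P90: r = 13.5; ranks 13–14 are 550, 628; interpolating gives 589.
Difference: 589 − 111.5 = 477.5.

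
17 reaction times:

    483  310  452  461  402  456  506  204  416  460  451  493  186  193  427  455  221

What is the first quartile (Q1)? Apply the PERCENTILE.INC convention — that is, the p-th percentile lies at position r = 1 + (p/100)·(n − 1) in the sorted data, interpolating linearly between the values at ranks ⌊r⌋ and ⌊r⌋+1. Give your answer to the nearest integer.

Sorted: 186, 193, 204, 221, 310, 402, 416, 427, 451, 452, 455, 456, 460, 461, 483, 493, 506.
n = 17.
r = 1 + (25/100)·(17 − 1) = 1 + 4 = 5.
r is an integer, so P25 is the value at rank 5: 310.

310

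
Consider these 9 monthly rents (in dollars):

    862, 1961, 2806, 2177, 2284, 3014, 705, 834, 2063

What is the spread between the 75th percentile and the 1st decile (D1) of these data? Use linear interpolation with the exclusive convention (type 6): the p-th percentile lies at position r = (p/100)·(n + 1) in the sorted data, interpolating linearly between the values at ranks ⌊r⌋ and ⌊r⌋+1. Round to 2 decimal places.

Sorted: 705, 834, 862, 1961, 2063, 2177, 2284, 2806, 3014.
n = 9.
P10: r = 1 (integer) → 705.
P75: r = 7.5; ranks 7–8 are 2284, 2806; interpolating gives 2545.
Difference: 2545 − 705 = 1840.

1840.00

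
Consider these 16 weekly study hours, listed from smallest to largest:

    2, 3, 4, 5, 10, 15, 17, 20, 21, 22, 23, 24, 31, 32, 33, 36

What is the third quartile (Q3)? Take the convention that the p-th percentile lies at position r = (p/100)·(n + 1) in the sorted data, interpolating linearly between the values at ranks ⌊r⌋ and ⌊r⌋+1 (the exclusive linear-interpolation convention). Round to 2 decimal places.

n = 16.
r = (75/100)·(16 + 1) = 12.75.
Rank 12 is 24 and rank 13 is 31.
Interpolate: 24 + 0.75·(31 − 24) = 24 + 0.75·7 = 29.25.

29.25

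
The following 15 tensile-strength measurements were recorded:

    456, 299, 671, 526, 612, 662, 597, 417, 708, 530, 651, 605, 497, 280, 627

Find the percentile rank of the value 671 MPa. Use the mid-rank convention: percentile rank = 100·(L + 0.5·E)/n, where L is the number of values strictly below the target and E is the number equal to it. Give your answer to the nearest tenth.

90.0

Sorted: 280, 299, 417, 456, 497, 526, 530, 597, 605, 612, 627, 651, 662, 671, 708.
Count below 671: L = 13; count equal: E = 1; n = 15.
Percentile rank = 100·(13 + 0.5·1)/15 = 100·13.5/15 = 90.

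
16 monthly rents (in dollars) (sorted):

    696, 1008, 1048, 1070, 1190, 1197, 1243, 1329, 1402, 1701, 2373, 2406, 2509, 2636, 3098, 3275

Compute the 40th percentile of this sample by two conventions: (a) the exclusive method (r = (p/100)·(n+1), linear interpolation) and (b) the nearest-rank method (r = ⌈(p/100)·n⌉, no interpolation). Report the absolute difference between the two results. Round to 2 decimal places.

9.20

n = 16.
(a) r = 6.8; between ranks 6 (1197) and 7 (1243): 1233.8.
(b) the nearest-rank method: rank 7 → 1243.
|1233.8 − 1243| = 9.2.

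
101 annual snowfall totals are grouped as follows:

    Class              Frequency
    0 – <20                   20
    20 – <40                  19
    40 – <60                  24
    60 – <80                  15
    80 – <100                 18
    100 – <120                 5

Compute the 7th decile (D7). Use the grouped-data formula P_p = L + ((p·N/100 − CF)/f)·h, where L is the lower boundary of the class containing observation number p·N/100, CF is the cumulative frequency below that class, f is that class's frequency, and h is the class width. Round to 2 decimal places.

N = 101; target position k = 70/100 · 101 = 70.7.
Cumulative frequencies: 20, 39, 63, 78, 96, 101.
Observation 70.7 falls in the class 60 – <80.
L = 60, CF = 63, f = 15, h = 20.
P70 = 60 + ((70.7 − 63)/15)·20 = 60 + 10.2667 = 70.2667.

70.27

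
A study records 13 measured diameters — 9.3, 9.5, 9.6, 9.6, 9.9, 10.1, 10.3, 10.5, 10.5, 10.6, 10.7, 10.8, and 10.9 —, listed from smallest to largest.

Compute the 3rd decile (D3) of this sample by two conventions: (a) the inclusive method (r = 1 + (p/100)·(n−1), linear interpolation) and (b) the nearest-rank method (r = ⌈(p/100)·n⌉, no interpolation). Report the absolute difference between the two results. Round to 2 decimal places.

0.18

n = 13.
(a) r = 4.6; between ranks 4 (9.6) and 5 (9.9): 9.78.
(b) the nearest-rank method: rank 4 → 9.6.
|9.78 − 9.6| = 0.18.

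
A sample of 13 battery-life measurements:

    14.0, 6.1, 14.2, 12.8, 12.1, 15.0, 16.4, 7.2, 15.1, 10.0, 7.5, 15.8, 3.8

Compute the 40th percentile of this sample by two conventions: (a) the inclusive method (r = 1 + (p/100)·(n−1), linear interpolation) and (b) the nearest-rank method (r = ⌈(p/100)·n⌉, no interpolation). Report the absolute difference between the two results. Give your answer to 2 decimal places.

0.42

Sorted: 3.8, 6.1, 7.2, 7.5, 10.0, 12.1, 12.8, 14.0, 14.2, 15.0, 15.1, 15.8, 16.4.
n = 13.
(a) r = 5.8; between ranks 5 (10.0) and 6 (12.1): 11.68.
(b) the nearest-rank method: rank 6 → 12.1.
|11.68 − 12.1| = 0.42.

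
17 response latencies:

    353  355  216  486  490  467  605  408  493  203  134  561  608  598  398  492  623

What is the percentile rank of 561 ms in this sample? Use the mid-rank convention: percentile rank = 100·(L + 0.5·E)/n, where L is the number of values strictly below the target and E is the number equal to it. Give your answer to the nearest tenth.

Sorted: 134, 203, 216, 353, 355, 398, 408, 467, 486, 490, 492, 493, 561, 598, 605, 608, 623.
Count below 561: L = 12; count equal: E = 1; n = 17.
Percentile rank = 100·(12 + 0.5·1)/17 = 100·12.5/17 = 73.53.

73.5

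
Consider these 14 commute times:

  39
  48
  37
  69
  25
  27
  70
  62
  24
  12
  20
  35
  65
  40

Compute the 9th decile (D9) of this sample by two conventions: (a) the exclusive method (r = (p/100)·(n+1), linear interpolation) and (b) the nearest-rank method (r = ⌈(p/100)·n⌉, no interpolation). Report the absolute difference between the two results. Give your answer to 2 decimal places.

Sorted: 12, 20, 24, 25, 27, 35, 37, 39, 40, 48, 62, 65, 69, 70.
n = 14.
(a) r = 13.5; between ranks 13 (69) and 14 (70): 69.5.
(b) the nearest-rank method: rank 13 → 69.
|69.5 − 69| = 0.5.

0.50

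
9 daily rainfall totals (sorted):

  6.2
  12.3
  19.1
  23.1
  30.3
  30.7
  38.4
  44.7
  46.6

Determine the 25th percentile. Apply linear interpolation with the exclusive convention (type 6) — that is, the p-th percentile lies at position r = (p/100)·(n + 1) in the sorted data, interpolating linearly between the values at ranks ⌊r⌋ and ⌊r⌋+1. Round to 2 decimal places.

15.70

n = 9.
r = (25/100)·(9 + 1) = 2.5.
Rank 2 is 12.3 and rank 3 is 19.1.
Interpolate: 12.3 + 0.5·(19.1 − 12.3) = 12.3 + 0.5·6.8 = 15.7.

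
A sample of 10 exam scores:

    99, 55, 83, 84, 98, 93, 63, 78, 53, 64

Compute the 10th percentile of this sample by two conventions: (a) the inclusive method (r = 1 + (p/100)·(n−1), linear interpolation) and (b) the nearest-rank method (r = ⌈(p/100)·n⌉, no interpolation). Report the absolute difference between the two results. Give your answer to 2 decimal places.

Sorted: 53, 55, 63, 64, 78, 83, 84, 93, 98, 99.
n = 10.
(a) r = 1.9; between ranks 1 (53) and 2 (55): 54.8.
(b) the nearest-rank method: rank 1 → 53.
|54.8 − 53| = 1.8.

1.80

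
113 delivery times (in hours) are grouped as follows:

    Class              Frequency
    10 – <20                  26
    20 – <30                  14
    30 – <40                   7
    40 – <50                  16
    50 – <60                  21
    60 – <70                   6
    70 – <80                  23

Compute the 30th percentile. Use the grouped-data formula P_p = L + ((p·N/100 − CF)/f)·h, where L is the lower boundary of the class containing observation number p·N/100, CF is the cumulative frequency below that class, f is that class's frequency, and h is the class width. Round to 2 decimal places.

N = 113; target position k = 30/100 · 113 = 33.9.
Cumulative frequencies: 26, 40, 47, 63, 84, 90, 113.
Observation 33.9 falls in the class 20 – <30.
L = 20, CF = 26, f = 14, h = 10.
P30 = 20 + ((33.9 − 26)/14)·10 = 20 + 5.64286 = 25.6429.

25.64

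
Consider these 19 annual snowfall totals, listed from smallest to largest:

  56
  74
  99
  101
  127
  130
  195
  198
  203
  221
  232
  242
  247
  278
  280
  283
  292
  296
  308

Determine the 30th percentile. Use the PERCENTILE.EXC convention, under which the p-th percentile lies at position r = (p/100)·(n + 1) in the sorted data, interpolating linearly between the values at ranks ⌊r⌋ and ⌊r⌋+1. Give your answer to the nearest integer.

n = 19.
r = (30/100)·(19 + 1) = 6.
r is an integer, so P30 is the value at rank 6: 130.

130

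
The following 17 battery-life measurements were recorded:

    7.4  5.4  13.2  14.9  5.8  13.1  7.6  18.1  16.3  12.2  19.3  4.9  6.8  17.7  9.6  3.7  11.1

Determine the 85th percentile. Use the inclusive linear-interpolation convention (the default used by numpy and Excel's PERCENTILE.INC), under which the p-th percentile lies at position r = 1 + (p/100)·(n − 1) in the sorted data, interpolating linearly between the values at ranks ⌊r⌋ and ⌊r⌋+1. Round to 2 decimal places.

17.14

Sorted: 3.7, 4.9, 5.4, 5.8, 6.8, 7.4, 7.6, 9.6, 11.1, 12.2, 13.1, 13.2, 14.9, 16.3, 17.7, 18.1, 19.3.
n = 17.
r = 1 + (85/100)·(17 − 1) = 1 + 13.6 = 14.6.
Rank 14 is 16.3 and rank 15 is 17.7.
Interpolate: 16.3 + 0.6·(17.7 − 16.3) = 16.3 + 0.6·1.4 = 17.14.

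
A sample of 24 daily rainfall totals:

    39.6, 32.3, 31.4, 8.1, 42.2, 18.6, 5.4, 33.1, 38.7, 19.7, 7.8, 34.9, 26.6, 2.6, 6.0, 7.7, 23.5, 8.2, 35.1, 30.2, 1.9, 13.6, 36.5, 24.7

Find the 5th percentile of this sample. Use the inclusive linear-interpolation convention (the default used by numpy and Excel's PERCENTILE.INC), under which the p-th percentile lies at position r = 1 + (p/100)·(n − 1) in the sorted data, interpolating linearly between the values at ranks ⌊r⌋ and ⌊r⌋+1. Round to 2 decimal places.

Sorted: 1.9, 2.6, 5.4, 6.0, 7.7, 7.8, 8.1, 8.2, 13.6, 18.6, 19.7, 23.5, 24.7, 26.6, 30.2, 31.4, 32.3, 33.1, 34.9, 35.1, 36.5, 38.7, 39.6, 42.2.
n = 24.
r = 1 + (5/100)·(24 − 1) = 1 + 1.15 = 2.15.
Rank 2 is 2.6 and rank 3 is 5.4.
Interpolate: 2.6 + 0.15·(5.4 − 2.6) = 2.6 + 0.15·2.8 = 3.02.

3.02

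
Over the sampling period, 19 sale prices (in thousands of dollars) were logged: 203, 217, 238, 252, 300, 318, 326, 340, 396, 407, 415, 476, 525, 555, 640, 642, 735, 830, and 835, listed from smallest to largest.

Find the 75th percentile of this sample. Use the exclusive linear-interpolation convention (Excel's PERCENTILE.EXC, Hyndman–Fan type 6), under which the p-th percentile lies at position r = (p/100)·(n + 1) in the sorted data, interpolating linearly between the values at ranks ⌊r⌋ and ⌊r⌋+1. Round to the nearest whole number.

n = 19.
r = (75/100)·(19 + 1) = 15.
r is an integer, so P75 is the value at rank 15: 640.

640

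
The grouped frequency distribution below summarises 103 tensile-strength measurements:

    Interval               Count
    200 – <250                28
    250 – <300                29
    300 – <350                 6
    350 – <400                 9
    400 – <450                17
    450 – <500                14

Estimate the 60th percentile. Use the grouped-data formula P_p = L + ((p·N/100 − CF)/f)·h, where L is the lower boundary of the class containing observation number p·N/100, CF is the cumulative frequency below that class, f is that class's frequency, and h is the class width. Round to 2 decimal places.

N = 103; target position k = 60/100 · 103 = 61.8.
Cumulative frequencies: 28, 57, 63, 72, 89, 103.
Observation 61.8 falls in the class 300 – <350.
L = 300, CF = 57, f = 6, h = 50.
P60 = 300 + ((61.8 − 57)/6)·50 = 300 + 40 = 340.

340.00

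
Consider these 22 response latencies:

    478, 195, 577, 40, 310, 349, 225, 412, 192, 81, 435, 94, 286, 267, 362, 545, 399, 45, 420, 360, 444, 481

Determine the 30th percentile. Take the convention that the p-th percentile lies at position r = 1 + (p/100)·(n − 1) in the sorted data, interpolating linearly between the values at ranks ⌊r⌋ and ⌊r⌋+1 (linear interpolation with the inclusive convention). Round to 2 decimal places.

Sorted: 40, 45, 81, 94, 192, 195, 225, 267, 286, 310, 349, 360, 362, 399, 412, 420, 435, 444, 478, 481, 545, 577.
n = 22.
r = 1 + (30/100)·(22 − 1) = 1 + 6.3 = 7.3.
Rank 7 is 225 and rank 8 is 267.
Interpolate: 225 + 0.3·(267 − 225) = 225 + 0.3·42 = 237.6.

237.60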